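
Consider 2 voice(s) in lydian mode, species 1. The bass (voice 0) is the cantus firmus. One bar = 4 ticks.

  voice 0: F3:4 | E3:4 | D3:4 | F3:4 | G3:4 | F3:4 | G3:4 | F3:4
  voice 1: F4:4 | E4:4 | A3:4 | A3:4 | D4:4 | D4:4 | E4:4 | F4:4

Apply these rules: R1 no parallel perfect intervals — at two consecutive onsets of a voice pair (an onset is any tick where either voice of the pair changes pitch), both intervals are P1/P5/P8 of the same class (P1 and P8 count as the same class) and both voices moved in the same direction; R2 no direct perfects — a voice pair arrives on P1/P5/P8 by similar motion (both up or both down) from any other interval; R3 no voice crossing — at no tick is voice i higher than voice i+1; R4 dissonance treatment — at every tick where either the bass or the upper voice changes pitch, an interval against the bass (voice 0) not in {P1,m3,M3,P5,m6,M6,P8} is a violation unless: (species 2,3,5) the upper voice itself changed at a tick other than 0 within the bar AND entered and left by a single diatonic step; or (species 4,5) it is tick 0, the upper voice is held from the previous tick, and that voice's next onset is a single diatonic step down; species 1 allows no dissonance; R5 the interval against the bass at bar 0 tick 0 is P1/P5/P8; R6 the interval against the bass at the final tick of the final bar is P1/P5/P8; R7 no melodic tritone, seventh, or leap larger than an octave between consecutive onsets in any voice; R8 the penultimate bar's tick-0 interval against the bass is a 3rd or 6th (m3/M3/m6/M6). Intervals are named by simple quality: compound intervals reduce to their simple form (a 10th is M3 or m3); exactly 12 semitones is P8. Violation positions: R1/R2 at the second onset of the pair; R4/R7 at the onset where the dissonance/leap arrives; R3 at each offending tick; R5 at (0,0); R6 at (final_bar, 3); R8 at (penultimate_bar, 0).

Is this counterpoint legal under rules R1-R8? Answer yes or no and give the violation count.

No (3 violations)

bar 0: v0=F3 v1=F4 (P8)
bar 1: v0=E3 v1=E4 (P8)
bar 2: v0=D3 v1=A3 (P5)
bar 3: v0=F3 v1=A3 (M3)
bar 4: v0=G3 v1=D4 (P5)
bar 5: v0=F3 v1=D4 (M6)
bar 6: v0=G3 v1=E4 (M6)
bar 7: v0=F3 v1=F4 (P8)
  R1 @ bar1.0: F3/F4 P8 -> E3/E4 P8 similar
  R2 @ bar2.0: E3/E4 P8 -> D3/A3 P5 similar
  R2 @ bar4.0: F3/A3 M3 -> G3/D4 P5 similar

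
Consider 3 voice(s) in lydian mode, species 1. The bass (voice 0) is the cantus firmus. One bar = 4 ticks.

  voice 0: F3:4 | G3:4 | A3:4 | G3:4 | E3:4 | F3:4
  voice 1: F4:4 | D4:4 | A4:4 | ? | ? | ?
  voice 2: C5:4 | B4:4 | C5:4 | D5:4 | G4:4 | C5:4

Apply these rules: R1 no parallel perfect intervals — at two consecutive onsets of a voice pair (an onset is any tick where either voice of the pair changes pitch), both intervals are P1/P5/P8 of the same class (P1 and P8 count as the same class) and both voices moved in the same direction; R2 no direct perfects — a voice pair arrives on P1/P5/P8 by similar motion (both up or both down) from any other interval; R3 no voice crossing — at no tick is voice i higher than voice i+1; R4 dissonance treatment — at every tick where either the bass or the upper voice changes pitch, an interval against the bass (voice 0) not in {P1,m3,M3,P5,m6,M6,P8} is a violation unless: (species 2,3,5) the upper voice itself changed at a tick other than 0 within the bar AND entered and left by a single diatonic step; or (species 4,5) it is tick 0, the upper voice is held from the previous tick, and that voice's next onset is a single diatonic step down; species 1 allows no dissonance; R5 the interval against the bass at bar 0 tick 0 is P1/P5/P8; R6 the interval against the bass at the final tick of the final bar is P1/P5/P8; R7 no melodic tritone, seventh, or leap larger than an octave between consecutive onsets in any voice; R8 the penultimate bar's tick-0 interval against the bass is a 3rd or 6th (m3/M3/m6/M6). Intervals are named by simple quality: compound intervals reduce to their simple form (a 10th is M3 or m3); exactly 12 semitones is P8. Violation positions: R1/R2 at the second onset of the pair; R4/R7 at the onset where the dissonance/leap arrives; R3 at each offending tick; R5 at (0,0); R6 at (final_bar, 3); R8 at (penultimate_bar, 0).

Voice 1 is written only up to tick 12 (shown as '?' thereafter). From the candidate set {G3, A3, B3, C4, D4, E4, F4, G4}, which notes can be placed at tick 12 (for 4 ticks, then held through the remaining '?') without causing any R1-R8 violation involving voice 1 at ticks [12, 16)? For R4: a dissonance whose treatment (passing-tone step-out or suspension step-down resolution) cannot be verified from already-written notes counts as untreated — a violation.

G3: violates R1,R7
A3: violates R4
B3: violates R7
C4: violates R4
D4: violates R2
E4: legal
F4: violates R4
G4: violates R1

{E4}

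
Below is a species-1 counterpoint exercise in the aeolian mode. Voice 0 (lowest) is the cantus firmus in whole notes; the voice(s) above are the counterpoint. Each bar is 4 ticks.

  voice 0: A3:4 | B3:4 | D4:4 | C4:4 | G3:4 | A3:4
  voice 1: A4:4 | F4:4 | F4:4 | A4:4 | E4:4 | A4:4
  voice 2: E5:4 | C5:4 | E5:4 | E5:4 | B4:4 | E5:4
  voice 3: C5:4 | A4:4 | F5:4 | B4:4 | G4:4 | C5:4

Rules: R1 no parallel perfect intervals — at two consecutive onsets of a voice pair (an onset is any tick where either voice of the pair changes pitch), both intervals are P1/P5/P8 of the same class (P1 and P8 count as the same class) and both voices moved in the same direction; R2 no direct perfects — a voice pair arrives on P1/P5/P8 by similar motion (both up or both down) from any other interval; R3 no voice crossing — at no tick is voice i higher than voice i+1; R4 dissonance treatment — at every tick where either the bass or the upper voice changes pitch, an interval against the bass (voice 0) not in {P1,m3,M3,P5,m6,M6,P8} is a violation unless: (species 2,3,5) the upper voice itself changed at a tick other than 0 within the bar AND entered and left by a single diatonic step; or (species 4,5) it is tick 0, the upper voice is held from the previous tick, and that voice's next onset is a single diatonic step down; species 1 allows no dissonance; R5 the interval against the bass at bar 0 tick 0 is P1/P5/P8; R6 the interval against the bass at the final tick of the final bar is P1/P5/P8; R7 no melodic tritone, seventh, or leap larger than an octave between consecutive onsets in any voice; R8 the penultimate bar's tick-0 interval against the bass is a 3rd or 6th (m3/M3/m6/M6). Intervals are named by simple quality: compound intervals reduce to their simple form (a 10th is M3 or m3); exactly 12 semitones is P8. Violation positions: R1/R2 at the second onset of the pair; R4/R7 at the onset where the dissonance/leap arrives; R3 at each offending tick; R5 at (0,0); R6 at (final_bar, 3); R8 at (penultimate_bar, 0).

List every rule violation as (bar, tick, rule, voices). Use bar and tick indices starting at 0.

(0, 0, R3, (2, 3))
(0, 0, R5, (0, 3))
(0, 1, R3, (2, 3))
(0, 2, R3, (2, 3))
(0, 3, R3, (2, 3))
(1, 0, R1, (1, 2))
(1, 0, R3, (2, 3))
(1, 0, R4, (0, 1))
(1, 0, R4, (0, 2))
(1, 0, R4, (0, 3))
(1, 1, R3, (2, 3))
(1, 2, R3, (2, 3))
(1, 3, R3, (2, 3))
(2, 0, R4, (0, 2))
(3, 0, R3, (2, 3))
(3, 0, R4, (0, 3))
(3, 0, R7, (3,))
(3, 1, R3, (2, 3))
(3, 2, R3, (2, 3))
(3, 3, R3, (2, 3))
(4, 0, R1, (1, 2))
(4, 0, R2, (0, 3))
(4, 0, R3, (2, 3))
(4, 0, R8, (0, 3))
(4, 1, R3, (2, 3))
(4, 2, R3, (2, 3))
(4, 3, R3, (2, 3))
(5, 0, R1, (1, 2))
(5, 0, R2, (0, 1))
(5, 0, R2, (0, 2))
(5, 0, R3, (2, 3))
(5, 1, R3, (2, 3))
(5, 2, R3, (2, 3))
(5, 3, R3, (2, 3))
(5, 3, R6, (0, 3))

bar 0: v0=A3 v1=A4 v2=E5 v3=C5 downbeat m3
bar 1: v0=B3 v1=F4 v2=C5 v3=A4 downbeat m7
bar 2: v0=D4 v1=F4 v2=E5 v3=F5 downbeat m3
bar 3: v0=C4 v1=A4 v2=E5 v3=B4 downbeat M7
bar 4: v0=G3 v1=E4 v2=B4 v3=G4 downbeat P8
bar 5: v0=A3 v1=A4 v2=E5 v3=C5 downbeat m3
  -> R3 @ bar 0 tick 0 v(2, 3): E5 above C5
  -> R5 @ bar 0 tick 0 v(0, 3): opens on m3
  -> R3 @ bar 0 tick 1 v(2, 3): E5 above C5
  -> R3 @ bar 0 tick 2 v(2, 3): E5 above C5
  -> R3 @ bar 0 tick 3 v(2, 3): E5 above C5
  -> R1 @ bar 1 tick 0 v(1, 2): A4/E5 P5 -> F4/C5 P5 similar
  -> R3 @ bar 1 tick 0 v(2, 3): C5 above A4
  -> R4 @ bar 1 tick 0 v(0, 1): B3/F4 TT untreated
  -> R4 @ bar 1 tick 0 v(0, 2): B3/C5 m2 untreated
  -> R4 @ bar 1 tick 0 v(0, 3): B3/A4 m7 untreated
  -> R3 @ bar 1 tick 1 v(2, 3): C5 above A4
  -> R3 @ bar 1 tick 2 v(2, 3): C5 above A4
  -> R3 @ bar 1 tick 3 v(2, 3): C5 above A4
  -> R4 @ bar 2 tick 0 v(0, 2): D4/E5 M2 untreated
  -> R3 @ bar 3 tick 0 v(2, 3): E5 above B4
  -> R4 @ bar 3 tick 0 v(0, 3): C4/B4 M7 untreated
  -> R7 @ bar 3 tick 0 v(3,): F5->B4 leap 6st
  -> R3 @ bar 3 tick 1 v(2, 3): E5 above B4
  -> R3 @ bar 3 tick 2 v(2, 3): E5 above B4
  -> R3 @ bar 3 tick 3 v(2, 3): E5 above B4
  -> R1 @ bar 4 tick 0 v(1, 2): A4/E5 P5 -> E4/B4 P5 similar
  -> R2 @ bar 4 tick 0 v(0, 3): C4/B4 M7 -> G3/G4 P8 similar
  -> R3 @ bar 4 tick 0 v(2, 3): B4 above G4
  -> R8 @ bar 4 tick 0 v(0, 3): penult P8 not 3rd/6th
  -> R3 @ bar 4 tick 1 v(2, 3): B4 above G4
  -> R3 @ bar 4 tick 2 v(2, 3): B4 above G4
  -> R3 @ bar 4 tick 3 v(2, 3): B4 above G4
  -> R1 @ bar 5 tick 0 v(1, 2): E4/B4 P5 -> A4/E5 P5 similar
  -> R2 @ bar 5 tick 0 v(0, 1): G3/E4 M6 -> A3/A4 P8 similar
  -> R2 @ bar 5 tick 0 v(0, 2): G3/B4 M3 -> A3/E5 P5 similar
  -> R3 @ bar 5 tick 0 v(2, 3): E5 above C5
  -> R3 @ bar 5 tick 1 v(2, 3): E5 above C5
  -> R3 @ bar 5 tick 2 v(2, 3): E5 above C5
  -> R3 @ bar 5 tick 3 v(2, 3): E5 above C5
  -> R6 @ bar 5 tick 3 v(0, 3): closes on m3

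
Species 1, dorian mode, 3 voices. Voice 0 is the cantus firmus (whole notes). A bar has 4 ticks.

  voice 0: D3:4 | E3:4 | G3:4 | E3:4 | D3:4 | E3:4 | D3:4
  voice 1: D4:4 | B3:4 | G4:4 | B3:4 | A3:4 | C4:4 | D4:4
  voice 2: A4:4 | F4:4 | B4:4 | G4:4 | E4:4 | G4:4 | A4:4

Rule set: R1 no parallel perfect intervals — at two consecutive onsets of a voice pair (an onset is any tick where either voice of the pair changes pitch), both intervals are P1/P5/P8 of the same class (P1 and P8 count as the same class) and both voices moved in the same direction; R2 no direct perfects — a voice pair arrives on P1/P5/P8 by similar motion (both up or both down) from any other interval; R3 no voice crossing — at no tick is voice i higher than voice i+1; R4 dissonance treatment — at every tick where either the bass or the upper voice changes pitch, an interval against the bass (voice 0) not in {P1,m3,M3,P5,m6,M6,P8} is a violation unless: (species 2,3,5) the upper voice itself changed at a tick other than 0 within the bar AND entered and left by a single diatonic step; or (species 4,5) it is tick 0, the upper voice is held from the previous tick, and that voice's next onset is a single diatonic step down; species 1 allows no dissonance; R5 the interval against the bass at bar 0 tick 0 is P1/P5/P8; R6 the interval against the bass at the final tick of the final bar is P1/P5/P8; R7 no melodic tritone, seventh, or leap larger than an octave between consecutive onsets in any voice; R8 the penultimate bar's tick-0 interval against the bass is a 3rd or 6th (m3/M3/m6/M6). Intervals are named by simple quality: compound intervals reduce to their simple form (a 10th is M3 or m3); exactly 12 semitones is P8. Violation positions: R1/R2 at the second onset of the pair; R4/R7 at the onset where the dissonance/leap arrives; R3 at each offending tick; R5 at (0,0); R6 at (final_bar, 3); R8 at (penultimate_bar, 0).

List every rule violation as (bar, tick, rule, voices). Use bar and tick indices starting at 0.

(1, 0, R4, (0, 2))
(2, 0, R2, (0, 1))
(2, 0, R7, (2,))
(3, 0, R2, (0, 1))
(4, 0, R1, (0, 1))
(4, 0, R2, (1, 2))
(4, 0, R4, (0, 2))
(5, 0, R1, (1, 2))
(6, 0, R1, (1, 2))

bar 0: v0=D3 v1=D4 v2=A4 downbeat P5
bar 1: v0=E3 v1=B3 v2=F4 downbeat m2
bar 2: v0=G3 v1=G4 v2=B4 downbeat M3
bar 3: v0=E3 v1=B3 v2=G4 downbeat m3
bar 4: v0=D3 v1=A3 v2=E4 downbeat M2
bar 5: v0=E3 v1=C4 v2=G4 downbeat m3
bar 6: v0=D3 v1=D4 v2=A4 downbeat P5
  -> R4 @ bar 1 tick 0 v(0, 2): E3/F4 m2 untreated
  -> R2 @ bar 2 tick 0 v(0, 1): E3/B3 P5 -> G3/G4 P8 similar
  -> R7 @ bar 2 tick 0 v(2,): F4->B4 leap 6st
  -> R2 @ bar 3 tick 0 v(0, 1): G3/G4 P8 -> E3/B3 P5 similar
  -> R1 @ bar 4 tick 0 v(0, 1): E3/B3 P5 -> D3/A3 P5 similar
  -> R2 @ bar 4 tick 0 v(1, 2): B3/G4 m6 -> A3/E4 P5 similar
  -> R4 @ bar 4 tick 0 v(0, 2): D3/E4 M2 untreated
  -> R1 @ bar 5 tick 0 v(1, 2): A3/E4 P5 -> C4/G4 P5 similar
  -> R1 @ bar 6 tick 0 v(1, 2): C4/G4 P5 -> D4/A4 P5 similar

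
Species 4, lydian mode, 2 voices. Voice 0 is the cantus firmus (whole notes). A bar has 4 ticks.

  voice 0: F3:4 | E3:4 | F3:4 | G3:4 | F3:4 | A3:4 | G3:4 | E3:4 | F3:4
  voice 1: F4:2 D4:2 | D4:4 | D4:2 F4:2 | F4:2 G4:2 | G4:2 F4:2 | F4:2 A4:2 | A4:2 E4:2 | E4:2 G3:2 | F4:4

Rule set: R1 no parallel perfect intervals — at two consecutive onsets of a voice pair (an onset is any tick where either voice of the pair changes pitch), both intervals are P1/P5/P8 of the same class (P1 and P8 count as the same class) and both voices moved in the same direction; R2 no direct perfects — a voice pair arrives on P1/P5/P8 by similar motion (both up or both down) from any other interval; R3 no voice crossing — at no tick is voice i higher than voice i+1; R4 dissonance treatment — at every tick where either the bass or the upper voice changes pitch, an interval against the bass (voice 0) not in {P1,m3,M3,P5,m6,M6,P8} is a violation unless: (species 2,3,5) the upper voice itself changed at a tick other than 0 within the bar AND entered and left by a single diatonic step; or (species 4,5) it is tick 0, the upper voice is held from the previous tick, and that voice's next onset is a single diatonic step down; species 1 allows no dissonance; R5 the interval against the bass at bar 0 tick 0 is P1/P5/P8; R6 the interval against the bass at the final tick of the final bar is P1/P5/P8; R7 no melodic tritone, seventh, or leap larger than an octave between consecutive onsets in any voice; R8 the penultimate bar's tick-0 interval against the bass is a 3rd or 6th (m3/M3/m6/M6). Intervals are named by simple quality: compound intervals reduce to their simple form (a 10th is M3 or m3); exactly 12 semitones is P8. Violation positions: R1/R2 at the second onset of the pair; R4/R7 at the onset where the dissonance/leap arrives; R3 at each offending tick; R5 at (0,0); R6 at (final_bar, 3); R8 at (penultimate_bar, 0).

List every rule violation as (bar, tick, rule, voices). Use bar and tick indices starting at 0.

bar 0: v0=F3 v1=F4 downbeat P8
bar 1: v0=E3 v1=D4 downbeat m7
bar 2: v0=F3 v1=D4 downbeat M6
bar 3: v0=G3 v1=F4 downbeat m7
bar 4: v0=F3 v1=G4 downbeat M2
bar 5: v0=A3 v1=F4 downbeat m6
bar 6: v0=G3 v1=A4 downbeat M2
bar 7: v0=E3 v1=E4 downbeat P8
bar 8: v0=F3 v1=F4 downbeat P8
  -> R4 @ bar 1 tick 0 v(0, 1): E3/D4 m7 untreated
  -> R4 @ bar 3 tick 0 v(0, 1): G3/F4 m7 untreated
  -> R4 @ bar 6 tick 0 v(0, 1): G3/A4 M2 untreated
  -> R8 @ bar 7 tick 0 v(0, 1): penult P8 not 3rd/6th
  -> R2 @ bar 8 tick 0 v(0, 1): E3/G3 m3 -> F3/F4 P8 similar
  -> R7 @ bar 8 tick 0 v(1,): G3->F4 leap 10st

(1, 0, R4, (0, 1))
(3, 0, R4, (0, 1))
(6, 0, R4, (0, 1))
(7, 0, R8, (0, 1))
(8, 0, R2, (0, 1))
(8, 0, R7, (1,))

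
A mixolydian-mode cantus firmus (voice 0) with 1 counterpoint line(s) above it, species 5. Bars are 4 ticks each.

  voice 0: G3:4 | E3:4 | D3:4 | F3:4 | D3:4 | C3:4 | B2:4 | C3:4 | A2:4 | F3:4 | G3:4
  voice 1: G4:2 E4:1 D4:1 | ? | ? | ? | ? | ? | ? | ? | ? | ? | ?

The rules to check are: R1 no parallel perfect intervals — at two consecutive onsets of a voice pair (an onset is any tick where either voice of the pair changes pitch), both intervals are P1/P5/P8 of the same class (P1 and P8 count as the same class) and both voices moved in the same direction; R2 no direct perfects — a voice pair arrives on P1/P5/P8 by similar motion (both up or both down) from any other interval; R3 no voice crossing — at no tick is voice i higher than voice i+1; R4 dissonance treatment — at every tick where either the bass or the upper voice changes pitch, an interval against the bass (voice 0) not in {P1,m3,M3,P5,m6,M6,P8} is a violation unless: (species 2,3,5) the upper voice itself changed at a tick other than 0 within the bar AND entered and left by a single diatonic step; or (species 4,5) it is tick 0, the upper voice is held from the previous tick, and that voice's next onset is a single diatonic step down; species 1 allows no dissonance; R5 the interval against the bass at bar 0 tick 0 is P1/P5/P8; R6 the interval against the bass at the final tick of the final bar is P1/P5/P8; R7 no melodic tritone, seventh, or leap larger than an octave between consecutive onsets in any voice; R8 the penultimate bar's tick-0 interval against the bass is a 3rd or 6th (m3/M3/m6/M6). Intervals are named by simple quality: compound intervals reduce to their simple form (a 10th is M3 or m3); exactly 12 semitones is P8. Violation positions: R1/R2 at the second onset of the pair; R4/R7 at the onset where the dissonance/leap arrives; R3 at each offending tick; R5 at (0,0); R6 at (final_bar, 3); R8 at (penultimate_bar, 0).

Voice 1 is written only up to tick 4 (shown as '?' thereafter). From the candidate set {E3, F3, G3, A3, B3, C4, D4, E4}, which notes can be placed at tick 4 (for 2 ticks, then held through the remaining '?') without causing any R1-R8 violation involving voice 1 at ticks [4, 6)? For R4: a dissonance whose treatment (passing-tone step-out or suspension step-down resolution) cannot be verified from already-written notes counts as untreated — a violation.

{C4, E4, G3}

E3: violates R2,R7
F3: violates R4
G3: legal
A3: violates R4
B3: violates R1
C4: legal
D4: violates R4
E4: legal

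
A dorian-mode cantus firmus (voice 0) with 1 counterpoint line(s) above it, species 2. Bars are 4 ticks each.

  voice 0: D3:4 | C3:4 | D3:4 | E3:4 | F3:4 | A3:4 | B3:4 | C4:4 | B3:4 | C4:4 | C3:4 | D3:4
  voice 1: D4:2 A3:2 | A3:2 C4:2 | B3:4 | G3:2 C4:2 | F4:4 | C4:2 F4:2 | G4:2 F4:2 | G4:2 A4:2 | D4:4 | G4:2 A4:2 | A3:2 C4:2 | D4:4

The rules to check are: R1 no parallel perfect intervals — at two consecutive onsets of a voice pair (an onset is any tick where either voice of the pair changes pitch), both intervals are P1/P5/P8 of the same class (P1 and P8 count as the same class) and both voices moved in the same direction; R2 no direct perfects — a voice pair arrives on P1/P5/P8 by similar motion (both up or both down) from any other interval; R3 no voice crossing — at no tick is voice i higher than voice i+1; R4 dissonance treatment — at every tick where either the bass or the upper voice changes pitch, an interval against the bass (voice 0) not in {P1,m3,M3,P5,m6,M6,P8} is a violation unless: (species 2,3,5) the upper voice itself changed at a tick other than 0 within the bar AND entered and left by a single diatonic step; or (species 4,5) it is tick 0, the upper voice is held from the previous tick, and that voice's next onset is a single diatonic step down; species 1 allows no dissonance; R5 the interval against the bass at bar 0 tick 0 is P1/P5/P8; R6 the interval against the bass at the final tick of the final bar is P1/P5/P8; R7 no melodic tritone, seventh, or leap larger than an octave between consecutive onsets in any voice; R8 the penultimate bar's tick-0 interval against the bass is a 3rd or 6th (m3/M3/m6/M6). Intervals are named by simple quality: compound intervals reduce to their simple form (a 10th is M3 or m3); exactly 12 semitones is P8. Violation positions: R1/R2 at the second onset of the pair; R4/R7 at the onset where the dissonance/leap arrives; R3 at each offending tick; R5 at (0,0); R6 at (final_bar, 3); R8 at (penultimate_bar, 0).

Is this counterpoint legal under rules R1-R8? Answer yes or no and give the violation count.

No (4 violations)

bar 0: v0=D3 v1=D4 (P8)
bar 1: v0=C3 v1=A3 (M6)
bar 2: v0=D3 v1=B3 (M6)
bar 3: v0=E3 v1=G3 (m3)
bar 4: v0=F3 v1=F4 (P8)
bar 5: v0=A3 v1=C4 (m3)
bar 6: v0=B3 v1=G4 (m6)
bar 7: v0=C4 v1=G4 (P5)
bar 8: v0=B3 v1=D4 (m3)
bar 9: v0=C4 v1=G4 (P5)
bar 10: v0=C3 v1=A3 (M6)
bar 11: v0=D3 v1=D4 (P8)
  R2 @ bar4.0: E3/C4 m6 -> F3/F4 P8 similar
  R2 @ bar7.0: B3/F4 TT -> C4/G4 P5 similar
  R2 @ bar9.0: B3/D4 m3 -> C4/G4 P5 similar
  R1 @ bar11.0: C3/C4 P8 -> D3/D4 P8 similar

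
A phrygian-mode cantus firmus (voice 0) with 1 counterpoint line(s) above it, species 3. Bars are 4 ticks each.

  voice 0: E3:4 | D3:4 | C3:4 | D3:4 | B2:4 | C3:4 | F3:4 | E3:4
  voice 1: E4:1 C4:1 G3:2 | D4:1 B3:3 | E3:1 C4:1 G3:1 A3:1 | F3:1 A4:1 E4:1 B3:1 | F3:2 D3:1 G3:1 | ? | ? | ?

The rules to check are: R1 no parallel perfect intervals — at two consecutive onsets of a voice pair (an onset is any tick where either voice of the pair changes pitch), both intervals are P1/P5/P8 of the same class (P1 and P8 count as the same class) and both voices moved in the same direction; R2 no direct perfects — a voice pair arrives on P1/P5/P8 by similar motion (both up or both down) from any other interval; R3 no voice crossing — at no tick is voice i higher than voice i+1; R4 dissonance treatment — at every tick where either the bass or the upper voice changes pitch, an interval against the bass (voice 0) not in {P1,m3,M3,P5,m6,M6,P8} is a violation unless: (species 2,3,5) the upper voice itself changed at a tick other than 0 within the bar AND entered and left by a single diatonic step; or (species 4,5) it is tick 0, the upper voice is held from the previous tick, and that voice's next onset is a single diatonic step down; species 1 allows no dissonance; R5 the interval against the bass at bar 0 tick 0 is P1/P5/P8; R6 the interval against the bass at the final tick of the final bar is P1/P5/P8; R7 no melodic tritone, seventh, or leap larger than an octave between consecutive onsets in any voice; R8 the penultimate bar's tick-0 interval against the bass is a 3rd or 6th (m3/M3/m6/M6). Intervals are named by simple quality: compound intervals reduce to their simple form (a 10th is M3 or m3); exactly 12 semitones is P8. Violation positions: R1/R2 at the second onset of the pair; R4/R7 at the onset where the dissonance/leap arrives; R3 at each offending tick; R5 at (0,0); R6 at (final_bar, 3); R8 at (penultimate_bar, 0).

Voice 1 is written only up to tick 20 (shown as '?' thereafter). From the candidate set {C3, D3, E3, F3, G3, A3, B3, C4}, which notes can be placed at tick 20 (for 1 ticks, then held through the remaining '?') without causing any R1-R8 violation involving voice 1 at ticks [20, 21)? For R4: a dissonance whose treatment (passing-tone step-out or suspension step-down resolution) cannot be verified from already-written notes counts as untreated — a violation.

{A3, C3, E3, G3}

C3: legal
D3: violates R4
E3: legal
F3: violates R4
G3: legal
A3: legal
B3: violates R4
C4: violates R2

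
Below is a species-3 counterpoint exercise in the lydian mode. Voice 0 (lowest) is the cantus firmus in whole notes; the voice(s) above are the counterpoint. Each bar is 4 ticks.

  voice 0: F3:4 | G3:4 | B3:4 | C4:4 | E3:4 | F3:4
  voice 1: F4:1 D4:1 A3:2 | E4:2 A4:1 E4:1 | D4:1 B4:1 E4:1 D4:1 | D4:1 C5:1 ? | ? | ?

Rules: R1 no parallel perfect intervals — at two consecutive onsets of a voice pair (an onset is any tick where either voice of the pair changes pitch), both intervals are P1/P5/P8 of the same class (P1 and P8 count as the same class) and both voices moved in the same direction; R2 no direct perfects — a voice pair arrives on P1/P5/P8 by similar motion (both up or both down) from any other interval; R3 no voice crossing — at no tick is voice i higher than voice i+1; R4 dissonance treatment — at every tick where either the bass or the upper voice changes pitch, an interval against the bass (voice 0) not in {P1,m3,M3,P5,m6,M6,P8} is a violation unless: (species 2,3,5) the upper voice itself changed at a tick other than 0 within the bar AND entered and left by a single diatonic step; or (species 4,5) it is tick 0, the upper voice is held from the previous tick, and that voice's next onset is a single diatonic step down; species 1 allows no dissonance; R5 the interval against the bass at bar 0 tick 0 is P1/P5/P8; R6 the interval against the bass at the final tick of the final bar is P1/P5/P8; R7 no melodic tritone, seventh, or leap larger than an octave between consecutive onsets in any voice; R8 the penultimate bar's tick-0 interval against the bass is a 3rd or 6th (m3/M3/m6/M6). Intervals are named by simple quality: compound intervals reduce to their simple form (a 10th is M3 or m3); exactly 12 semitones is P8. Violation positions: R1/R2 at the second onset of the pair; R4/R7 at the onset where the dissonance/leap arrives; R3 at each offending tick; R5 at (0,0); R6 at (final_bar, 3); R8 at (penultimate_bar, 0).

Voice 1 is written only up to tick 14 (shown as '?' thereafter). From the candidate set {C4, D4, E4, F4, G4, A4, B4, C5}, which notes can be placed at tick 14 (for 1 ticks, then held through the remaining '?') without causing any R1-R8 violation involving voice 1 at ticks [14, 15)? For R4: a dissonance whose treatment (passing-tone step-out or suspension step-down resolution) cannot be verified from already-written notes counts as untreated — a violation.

C4: legal
D4: violates R4,R7
E4: legal
F4: violates R4
G4: legal
A4: legal
B4: violates R4
C5: legal

{A4, C4, C5, E4, G4}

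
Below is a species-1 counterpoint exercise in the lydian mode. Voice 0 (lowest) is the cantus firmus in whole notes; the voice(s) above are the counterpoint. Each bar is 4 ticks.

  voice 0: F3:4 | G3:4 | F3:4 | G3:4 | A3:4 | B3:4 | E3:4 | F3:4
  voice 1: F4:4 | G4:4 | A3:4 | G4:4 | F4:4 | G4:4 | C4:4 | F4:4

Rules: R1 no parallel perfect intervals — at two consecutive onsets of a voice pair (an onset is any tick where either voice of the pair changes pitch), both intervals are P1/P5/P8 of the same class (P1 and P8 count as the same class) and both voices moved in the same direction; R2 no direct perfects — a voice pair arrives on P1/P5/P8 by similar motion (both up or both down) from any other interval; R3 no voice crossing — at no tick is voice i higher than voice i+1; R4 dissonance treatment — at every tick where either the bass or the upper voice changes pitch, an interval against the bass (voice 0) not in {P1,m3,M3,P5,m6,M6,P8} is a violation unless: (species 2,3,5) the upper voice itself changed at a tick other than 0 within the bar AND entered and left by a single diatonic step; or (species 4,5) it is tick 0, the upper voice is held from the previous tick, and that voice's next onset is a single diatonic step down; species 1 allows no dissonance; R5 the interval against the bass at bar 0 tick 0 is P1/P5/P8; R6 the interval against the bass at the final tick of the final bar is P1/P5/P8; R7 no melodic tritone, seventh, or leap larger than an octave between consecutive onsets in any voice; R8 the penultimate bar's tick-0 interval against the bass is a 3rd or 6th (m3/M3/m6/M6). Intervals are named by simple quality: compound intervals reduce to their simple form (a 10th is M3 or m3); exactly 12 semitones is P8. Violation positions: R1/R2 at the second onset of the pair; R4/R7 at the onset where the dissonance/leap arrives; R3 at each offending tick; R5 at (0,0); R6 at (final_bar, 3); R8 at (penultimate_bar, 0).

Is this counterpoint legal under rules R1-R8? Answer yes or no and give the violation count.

No (5 violations)

bar 0: v0=F3 v1=F4 (P8)
bar 1: v0=G3 v1=G4 (P8)
bar 2: v0=F3 v1=A3 (M3)
bar 3: v0=G3 v1=G4 (P8)
bar 4: v0=A3 v1=F4 (m6)
bar 5: v0=B3 v1=G4 (m6)
bar 6: v0=E3 v1=C4 (m6)
bar 7: v0=F3 v1=F4 (P8)
  R1 @ bar1.0: F3/F4 P8 -> G3/G4 P8 similar
  R7 @ bar2.0: G4->A3 leap 10st
  R2 @ bar3.0: F3/A3 M3 -> G3/G4 P8 similar
  R7 @ bar3.0: A3->G4 leap 10st
  R2 @ bar7.0: E3/C4 m6 -> F3/F4 P8 similar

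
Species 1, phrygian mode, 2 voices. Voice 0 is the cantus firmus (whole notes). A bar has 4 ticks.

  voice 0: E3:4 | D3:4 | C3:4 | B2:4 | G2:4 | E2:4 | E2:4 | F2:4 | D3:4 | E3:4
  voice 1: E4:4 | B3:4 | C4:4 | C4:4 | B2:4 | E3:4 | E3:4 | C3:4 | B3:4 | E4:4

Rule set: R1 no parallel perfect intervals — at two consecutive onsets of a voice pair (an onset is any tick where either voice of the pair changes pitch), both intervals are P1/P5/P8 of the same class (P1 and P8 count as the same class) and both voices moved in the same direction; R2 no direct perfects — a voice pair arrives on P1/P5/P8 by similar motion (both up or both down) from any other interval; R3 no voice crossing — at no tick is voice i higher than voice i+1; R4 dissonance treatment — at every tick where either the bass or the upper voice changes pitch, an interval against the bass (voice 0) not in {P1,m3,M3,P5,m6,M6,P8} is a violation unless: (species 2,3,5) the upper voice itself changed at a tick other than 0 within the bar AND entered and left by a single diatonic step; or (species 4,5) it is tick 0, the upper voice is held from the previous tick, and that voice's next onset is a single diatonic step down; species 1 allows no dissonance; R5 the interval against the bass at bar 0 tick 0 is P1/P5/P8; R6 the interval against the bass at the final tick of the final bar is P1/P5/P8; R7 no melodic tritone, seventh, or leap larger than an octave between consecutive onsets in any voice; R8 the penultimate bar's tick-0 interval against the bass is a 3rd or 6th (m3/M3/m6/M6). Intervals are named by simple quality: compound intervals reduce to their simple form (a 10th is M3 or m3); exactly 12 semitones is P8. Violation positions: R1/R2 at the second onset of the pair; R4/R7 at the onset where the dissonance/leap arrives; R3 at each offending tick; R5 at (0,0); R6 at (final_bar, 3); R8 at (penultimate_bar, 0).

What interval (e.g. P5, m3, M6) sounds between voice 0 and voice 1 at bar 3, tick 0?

m2

voice 0=B2 voice 1=C4 -> m2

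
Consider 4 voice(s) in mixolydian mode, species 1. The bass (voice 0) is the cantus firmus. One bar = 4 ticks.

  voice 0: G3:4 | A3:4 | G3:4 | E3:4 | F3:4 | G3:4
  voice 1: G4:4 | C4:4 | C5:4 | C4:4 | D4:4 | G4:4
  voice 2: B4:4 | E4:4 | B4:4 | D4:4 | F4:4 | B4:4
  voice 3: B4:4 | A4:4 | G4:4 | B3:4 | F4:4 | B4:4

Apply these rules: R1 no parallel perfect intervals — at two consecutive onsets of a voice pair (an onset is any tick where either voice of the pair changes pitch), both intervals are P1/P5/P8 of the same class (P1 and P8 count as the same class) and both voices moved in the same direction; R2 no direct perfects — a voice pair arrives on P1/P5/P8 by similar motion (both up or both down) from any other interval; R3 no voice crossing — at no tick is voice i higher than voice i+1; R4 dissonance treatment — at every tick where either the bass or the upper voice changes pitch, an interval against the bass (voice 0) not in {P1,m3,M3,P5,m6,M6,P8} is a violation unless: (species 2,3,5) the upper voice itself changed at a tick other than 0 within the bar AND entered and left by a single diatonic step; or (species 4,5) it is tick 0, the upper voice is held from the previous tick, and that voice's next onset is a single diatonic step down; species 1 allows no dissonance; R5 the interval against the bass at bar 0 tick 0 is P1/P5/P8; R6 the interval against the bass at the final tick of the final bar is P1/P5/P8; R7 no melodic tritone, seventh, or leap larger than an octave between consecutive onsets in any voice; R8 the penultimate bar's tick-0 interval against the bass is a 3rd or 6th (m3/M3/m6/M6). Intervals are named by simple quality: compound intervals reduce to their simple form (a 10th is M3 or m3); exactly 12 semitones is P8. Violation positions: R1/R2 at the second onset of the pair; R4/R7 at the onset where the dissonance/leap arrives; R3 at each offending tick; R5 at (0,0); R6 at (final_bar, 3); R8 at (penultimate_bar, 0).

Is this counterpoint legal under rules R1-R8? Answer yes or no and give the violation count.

No (30 violations)

bar 0: v0=G3 v1=G4 v2=B4 v3=B4 (M3)
bar 1: v0=A3 v1=C4 v2=E4 v3=A4 (P8)
bar 2: v0=G3 v1=C5 v2=B4 v3=G4 (P8)
bar 3: v0=E3 v1=C4 v2=D4 v3=B3 (P5)
bar 4: v0=F3 v1=D4 v2=F4 v3=F4 (P8)
bar 5: v0=G3 v1=G4 v2=B4 v3=B4 (M3)
  R5 @ bar0.0: opens on M3
  R5 @ bar0.0: opens on M3
  R1 @ bar2.0: A3/A4 P8 -> G3/G4 P8 similar
  R3 @ bar2.0: C5 above B4
  R3 @ bar2.0: B4 above G4
  R4 @ bar2.0: G3/C5 P4 untreated
  R3 @ bar2.1: C5 above B4
  R3 @ bar2.1: B4 above G4
  R3 @ bar2.2: C5 above B4
  R3 @ bar2.2: B4 above G4
  R3 @ bar2.3: C5 above B4
  R3 @ bar2.3: B4 above G4
  R2 @ bar3.0: G3/G4 P8 -> E3/B3 P5 similar
  R3 @ bar3.0: D4 above B3
  R4 @ bar3.0: E3/D4 m7 untreated
  R3 @ bar3.1: D4 above B3
  R3 @ bar3.2: D4 above B3
  R3 @ bar3.3: D4 above B3
  R2 @ bar4.0: E3/D4 m7 -> F3/F4 P8 similar
  R2 @ bar4.0: E3/B3 P5 -> F3/F4 P8 similar
  R2 @ bar4.0: D4/B3 m3 -> F4/F4 P1 similar
  R7 @ bar4.0: B3->F4 leap 6st
  R8 @ bar4.0: penult P8 not 3rd/6th
  R8 @ bar4.0: penult P8 not 3rd/6th
  R1 @ bar5.0: F4/F4 P1 -> B4/B4 P1 similar
  R2 @ bar5.0: F3/D4 M6 -> G3/G4 P8 similar
  R7 @ bar5.0: F4->B4 leap 6st
  R7 @ bar5.0: F4->B4 leap 6st
  R6 @ bar5.3: closes on M3
  R6 @ bar5.3: closes on M3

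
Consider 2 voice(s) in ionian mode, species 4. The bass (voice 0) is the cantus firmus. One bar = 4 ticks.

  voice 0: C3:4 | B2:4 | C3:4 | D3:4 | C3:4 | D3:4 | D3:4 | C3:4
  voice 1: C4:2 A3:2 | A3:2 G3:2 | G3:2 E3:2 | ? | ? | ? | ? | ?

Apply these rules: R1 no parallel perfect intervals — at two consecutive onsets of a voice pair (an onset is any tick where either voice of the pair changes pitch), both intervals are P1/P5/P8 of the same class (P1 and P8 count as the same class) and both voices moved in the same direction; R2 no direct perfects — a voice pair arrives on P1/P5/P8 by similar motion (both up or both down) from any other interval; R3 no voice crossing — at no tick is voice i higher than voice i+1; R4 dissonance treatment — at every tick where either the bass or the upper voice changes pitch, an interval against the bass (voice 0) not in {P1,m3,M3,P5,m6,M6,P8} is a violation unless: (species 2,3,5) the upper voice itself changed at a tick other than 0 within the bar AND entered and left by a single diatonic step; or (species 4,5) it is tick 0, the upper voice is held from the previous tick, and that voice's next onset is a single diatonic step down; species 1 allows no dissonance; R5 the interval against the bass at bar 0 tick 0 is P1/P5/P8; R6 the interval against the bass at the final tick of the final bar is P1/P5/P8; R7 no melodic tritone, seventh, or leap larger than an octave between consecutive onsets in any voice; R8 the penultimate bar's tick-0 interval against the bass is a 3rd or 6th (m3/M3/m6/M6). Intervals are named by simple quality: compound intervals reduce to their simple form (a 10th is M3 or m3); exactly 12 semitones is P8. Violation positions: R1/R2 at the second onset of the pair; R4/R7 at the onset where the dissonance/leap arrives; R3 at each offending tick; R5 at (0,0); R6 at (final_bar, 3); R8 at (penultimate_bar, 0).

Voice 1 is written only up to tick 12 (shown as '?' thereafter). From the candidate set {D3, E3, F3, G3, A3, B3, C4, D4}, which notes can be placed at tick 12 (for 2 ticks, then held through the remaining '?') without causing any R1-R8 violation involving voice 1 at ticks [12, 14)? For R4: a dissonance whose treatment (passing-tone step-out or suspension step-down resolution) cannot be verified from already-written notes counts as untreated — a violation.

D3: legal
E3: violates R4
F3: legal
G3: violates R4
A3: violates R2
B3: legal
C4: violates R4
D4: violates R2,R7

{B3, D3, F3}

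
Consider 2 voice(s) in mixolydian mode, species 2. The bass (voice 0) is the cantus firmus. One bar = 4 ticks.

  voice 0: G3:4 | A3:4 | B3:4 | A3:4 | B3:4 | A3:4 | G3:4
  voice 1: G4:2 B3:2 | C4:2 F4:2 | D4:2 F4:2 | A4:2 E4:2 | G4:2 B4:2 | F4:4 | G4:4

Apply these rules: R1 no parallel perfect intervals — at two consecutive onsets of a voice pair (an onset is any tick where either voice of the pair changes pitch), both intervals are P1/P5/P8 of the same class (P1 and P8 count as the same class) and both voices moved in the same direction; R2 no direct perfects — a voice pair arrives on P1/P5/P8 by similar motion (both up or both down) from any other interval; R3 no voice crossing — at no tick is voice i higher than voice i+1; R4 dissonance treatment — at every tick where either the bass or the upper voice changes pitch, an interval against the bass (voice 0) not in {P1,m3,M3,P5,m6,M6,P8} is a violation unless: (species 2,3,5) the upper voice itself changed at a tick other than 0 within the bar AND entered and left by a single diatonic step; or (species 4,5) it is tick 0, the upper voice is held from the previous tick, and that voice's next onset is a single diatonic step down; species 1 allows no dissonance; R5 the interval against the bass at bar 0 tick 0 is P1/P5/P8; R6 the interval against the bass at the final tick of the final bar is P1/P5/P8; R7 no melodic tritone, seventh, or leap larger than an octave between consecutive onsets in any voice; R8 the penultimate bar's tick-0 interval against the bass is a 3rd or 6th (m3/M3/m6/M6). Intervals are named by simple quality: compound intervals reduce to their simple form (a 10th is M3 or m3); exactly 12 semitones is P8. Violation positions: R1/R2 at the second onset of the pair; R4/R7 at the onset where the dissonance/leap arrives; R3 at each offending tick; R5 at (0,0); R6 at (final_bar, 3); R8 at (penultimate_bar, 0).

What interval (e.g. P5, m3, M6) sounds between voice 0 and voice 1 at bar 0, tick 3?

M3

voice 0=G3 voice 1=B3 -> M3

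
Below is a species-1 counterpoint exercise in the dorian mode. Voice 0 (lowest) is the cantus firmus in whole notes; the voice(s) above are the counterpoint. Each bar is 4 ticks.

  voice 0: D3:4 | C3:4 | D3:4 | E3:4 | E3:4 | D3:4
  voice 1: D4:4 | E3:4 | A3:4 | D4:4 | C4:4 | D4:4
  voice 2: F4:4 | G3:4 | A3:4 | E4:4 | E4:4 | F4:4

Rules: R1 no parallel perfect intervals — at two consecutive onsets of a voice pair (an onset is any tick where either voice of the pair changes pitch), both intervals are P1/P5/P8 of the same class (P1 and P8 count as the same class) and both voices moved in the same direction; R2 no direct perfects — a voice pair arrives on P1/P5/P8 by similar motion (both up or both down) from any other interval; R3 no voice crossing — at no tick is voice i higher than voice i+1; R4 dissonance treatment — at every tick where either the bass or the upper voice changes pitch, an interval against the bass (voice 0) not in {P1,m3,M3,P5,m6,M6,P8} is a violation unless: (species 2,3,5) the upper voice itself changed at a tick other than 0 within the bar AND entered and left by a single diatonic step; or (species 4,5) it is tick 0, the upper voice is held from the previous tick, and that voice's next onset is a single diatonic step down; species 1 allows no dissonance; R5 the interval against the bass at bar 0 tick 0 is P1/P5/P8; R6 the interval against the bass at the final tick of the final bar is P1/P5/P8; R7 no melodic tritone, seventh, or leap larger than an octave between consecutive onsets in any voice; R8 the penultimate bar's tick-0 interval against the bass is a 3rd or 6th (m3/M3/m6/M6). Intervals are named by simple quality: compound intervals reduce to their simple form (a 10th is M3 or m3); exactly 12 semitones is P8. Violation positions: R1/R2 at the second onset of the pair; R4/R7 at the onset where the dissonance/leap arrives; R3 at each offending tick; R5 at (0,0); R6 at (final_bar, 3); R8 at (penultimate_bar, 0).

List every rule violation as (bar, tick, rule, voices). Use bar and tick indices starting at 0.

(0, 0, R5, (0, 2))
(1, 0, R2, (0, 2))
(1, 0, R7, (1,))
(1, 0, R7, (2,))
(2, 0, R1, (0, 2))
(2, 0, R2, (0, 1))
(2, 0, R2, (1, 2))
(3, 0, R2, (0, 2))
(3, 0, R4, (0, 1))
(4, 0, R8, (0, 2))
(5, 3, R6, (0, 2))

bar 0: v0=D3 v1=D4 v2=F4 downbeat m3
bar 1: v0=C3 v1=E3 v2=G3 downbeat P5
bar 2: v0=D3 v1=A3 v2=A3 downbeat P5
bar 3: v0=E3 v1=D4 v2=E4 downbeat P8
bar 4: v0=E3 v1=C4 v2=E4 downbeat P8
bar 5: v0=D3 v1=D4 v2=F4 downbeat m3
  -> R5 @ bar 0 tick 0 v(0, 2): opens on m3
  -> R2 @ bar 1 tick 0 v(0, 2): D3/F4 m3 -> C3/G3 P5 similar
  -> R7 @ bar 1 tick 0 v(1,): D4->E3 leap 10st
  -> R7 @ bar 1 tick 0 v(2,): F4->G3 leap 10st
  -> R1 @ bar 2 tick 0 v(0, 2): C3/G3 P5 -> D3/A3 P5 similar
  -> R2 @ bar 2 tick 0 v(0, 1): C3/E3 M3 -> D3/A3 P5 similar
  -> R2 @ bar 2 tick 0 v(1, 2): E3/G3 m3 -> A3/A3 P1 similar
  -> R2 @ bar 3 tick 0 v(0, 2): D3/A3 P5 -> E3/E4 P8 similar
  -> R4 @ bar 3 tick 0 v(0, 1): E3/D4 m7 untreated
  -> R8 @ bar 4 tick 0 v(0, 2): penult P8 not 3rd/6th
  -> R6 @ bar 5 tick 3 v(0, 2): closes on m3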